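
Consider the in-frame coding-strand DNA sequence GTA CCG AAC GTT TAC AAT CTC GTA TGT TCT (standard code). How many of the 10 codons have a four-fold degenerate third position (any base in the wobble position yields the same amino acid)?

Codon 1 GTA (Val): third position 4-fold.
Codon 2 CCG (Pro): third position 4-fold.
Codon 3 AAC (Asn): third position 2-fold.
Codon 4 GTT (Val): third position 4-fold.
Codon 5 TAC (Tyr): third position 2-fold.
Codon 6 AAT (Asn): third position 2-fold.
Codon 7 CTC (Leu): third position 4-fold.
Codon 8 GTA (Val): third position 4-fold.
Codon 9 TGT (Cys): third position 2-fold.
Codon 10 TCT (Ser): third position 4-fold.
Four-fold degenerate third positions: 6.

6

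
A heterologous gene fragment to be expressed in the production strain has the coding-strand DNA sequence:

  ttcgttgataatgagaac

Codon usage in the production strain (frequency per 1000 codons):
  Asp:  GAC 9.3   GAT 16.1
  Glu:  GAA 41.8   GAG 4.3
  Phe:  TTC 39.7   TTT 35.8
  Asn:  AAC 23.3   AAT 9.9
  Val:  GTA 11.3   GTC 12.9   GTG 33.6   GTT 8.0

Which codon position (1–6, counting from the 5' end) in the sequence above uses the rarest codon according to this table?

Codon 1 TTC (Phe): 39.7 per 1000.
Codon 2 GTT (Val): 8.0 per 1000.
Codon 3 GAT (Asp): 16.1 per 1000.
Codon 4 AAT (Asn): 9.9 per 1000.
Codon 5 GAG (Glu): 4.3 per 1000.
Codon 6 AAC (Asn): 23.3 per 1000.
Lowest frequency is 4.3 at codon 5.

5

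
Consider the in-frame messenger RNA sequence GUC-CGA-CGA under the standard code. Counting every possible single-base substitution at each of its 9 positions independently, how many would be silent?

11

Codon 1 (GUC, Val): 3 synonymous substitutions.
Codon 2 (CGA, Arg): 4 synonymous substitutions.
Codon 3 (CGA, Arg): 4 synonymous substitutions.
Total: 3 + 4 + 4 = 11.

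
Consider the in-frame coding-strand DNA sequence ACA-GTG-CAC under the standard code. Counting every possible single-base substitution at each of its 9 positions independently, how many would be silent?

7

Codon 1 (ACA, Thr): 3 synonymous substitutions.
Codon 2 (GTG, Val): 3 synonymous substitutions.
Codon 3 (CAC, His): 1 synonymous substitution.
Total: 3 + 3 + 1 = 7.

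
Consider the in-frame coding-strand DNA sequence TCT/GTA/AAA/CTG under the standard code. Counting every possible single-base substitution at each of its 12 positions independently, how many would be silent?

Codon 1 (TCT, Ser): 3 synonymous substitutions.
Codon 2 (GTA, Val): 3 synonymous substitutions.
Codon 3 (AAA, Lys): 1 synonymous substitution.
Codon 4 (CTG, Leu): 4 synonymous substitutions.
Total: 3 + 3 + 1 + 4 = 11.

11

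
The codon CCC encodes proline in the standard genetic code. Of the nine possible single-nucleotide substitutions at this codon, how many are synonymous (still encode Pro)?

Position 1: none → 0 synonymous.
Position 2: none → 0 synonymous.
Position 3: CCT, CCA, CCG → 3 synonymous.
Total: 0 + 0 + 3 = 3.

3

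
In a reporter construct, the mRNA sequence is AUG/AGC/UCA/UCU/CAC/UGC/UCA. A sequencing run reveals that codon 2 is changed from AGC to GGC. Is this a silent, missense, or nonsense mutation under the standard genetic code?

missense

Position 4 falls in codon 2: AGC → Ser.
After the substitution the codon is GGC → Gly.
Ser ≠ Gly, so this is a missense mutation.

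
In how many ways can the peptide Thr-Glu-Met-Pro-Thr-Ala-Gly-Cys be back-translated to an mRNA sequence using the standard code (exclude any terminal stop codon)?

4096

Thr: 4 codons.
Glu: 2 codons.
Met: 1 codon.
Pro: 4 codons.
Thr: 4 codons.
Ala: 4 codons.
Gly: 4 codons.
Cys: 2 codons.
4 × 2 × 1 × 4 × 4 × 4 × 4 × 2 = 4096.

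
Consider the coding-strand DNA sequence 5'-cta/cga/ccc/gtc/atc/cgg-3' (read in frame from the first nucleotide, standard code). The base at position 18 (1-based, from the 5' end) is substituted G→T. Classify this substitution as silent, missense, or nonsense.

silent

Position 18 falls in codon 6: CGG → Arg.
After the substitution the codon is CGT → Arg.
Both encode Arg, so the change is synonymous.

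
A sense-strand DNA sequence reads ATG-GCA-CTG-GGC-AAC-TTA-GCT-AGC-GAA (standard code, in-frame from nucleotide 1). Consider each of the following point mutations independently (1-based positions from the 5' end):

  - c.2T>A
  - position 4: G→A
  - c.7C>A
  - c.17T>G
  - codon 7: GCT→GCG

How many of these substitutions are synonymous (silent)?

Codon 1: ATG (Met) → AAG (Lys) — missense.
Codon 2: GCA (Ala) → ACA (Thr) — missense.
Codon 3: CTG (Leu) → ATG (Met) — missense.
Codon 6: TTA (Leu) → TGA (Stop) — nonsense.
Codon 7: GCT (Ala) → GCG (Ala) — synonymous.
Synonymous: 1 of 5.

1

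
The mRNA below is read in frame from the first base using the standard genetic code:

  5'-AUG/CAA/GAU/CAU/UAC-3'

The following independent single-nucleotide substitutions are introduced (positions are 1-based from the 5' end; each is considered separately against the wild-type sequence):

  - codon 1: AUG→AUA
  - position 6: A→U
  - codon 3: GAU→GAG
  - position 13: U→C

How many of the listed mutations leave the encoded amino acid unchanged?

0

Codon 1: AUG (Met) → AUA (Ile) — missense.
Codon 2: CAA (Gln) → CAU (His) — missense.
Codon 3: GAU (Asp) → GAG (Glu) — missense.
Codon 5: UAC (Tyr) → CAC (His) — missense.
Synonymous: 0 of 4.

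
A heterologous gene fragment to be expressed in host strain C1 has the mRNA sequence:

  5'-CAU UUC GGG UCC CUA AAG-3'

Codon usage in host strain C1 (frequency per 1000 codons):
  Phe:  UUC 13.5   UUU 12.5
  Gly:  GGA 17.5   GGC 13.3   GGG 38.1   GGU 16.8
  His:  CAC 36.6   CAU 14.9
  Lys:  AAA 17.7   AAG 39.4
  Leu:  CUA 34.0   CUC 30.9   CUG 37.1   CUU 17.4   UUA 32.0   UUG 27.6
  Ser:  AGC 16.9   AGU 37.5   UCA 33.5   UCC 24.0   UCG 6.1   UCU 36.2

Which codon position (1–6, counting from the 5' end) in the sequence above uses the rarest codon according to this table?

Codon 1 CAU (His): 14.9 per 1000.
Codon 2 UUC (Phe): 13.5 per 1000.
Codon 3 GGG (Gly): 38.1 per 1000.
Codon 4 UCC (Ser): 24.0 per 1000.
Codon 5 CUA (Leu): 34.0 per 1000.
Codon 6 AAG (Lys): 39.4 per 1000.
Lowest frequency is 13.5 at codon 2.

2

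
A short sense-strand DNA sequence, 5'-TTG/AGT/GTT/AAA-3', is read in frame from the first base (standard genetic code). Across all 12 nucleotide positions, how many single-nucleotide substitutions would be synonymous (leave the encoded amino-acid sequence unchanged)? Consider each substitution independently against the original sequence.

Codon 1 (TTG, Leu): 2 synonymous substitutions.
Codon 2 (AGT, Ser): 1 synonymous substitution.
Codon 3 (GTT, Val): 3 synonymous substitutions.
Codon 4 (AAA, Lys): 1 synonymous substitution.
Total: 2 + 1 + 3 + 1 = 7.

7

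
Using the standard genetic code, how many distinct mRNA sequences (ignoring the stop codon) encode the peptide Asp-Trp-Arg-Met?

12

Asp: 2 codons.
Trp: 1 codon.
Arg: 6 codons.
Met: 1 codon.
2 × 1 × 6 × 1 = 12.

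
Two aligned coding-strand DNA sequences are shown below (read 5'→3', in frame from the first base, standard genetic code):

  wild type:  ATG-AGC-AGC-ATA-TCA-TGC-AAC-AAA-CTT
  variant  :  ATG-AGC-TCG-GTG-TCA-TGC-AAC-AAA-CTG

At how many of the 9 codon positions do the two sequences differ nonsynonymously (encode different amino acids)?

1

Codon 1: ATG Met / ATG Met — identical.
Codon 2: AGC Ser / AGC Ser — identical.
Codon 3: AGC Ser / TCG Ser — synonymous.
Codon 4: ATA Ile / GTG Val — nonsynonymous.
Codon 5: TCA Ser / TCA Ser — identical.
Codon 6: TGC Cys / TGC Cys — identical.
Codon 7: AAC Asn / AAC Asn — identical.
Codon 8: AAA Lys / AAA Lys — identical.
Codon 9: CTT Leu / CTG Leu — synonymous.
Nonsynonymous differences: 1.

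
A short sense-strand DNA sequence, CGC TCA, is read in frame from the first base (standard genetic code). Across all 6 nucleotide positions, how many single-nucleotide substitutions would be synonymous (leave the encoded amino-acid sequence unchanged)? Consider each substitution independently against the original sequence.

Codon 1 (CGC, Arg): 3 synonymous substitutions.
Codon 2 (TCA, Ser): 3 synonymous substitutions.
Total: 3 + 3 = 6.

6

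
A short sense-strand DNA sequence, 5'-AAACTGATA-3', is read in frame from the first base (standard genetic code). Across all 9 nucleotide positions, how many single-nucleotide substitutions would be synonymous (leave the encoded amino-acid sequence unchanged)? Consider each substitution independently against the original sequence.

7

Codon 1 (AAA, Lys): 1 synonymous substitution.
Codon 2 (CTG, Leu): 4 synonymous substitutions.
Codon 3 (ATA, Ile): 2 synonymous substitutions.
Total: 1 + 4 + 2 = 7.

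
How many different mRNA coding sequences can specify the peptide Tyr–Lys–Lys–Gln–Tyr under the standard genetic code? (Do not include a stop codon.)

Tyr: 2 codons.
Lys: 2 codons.
Lys: 2 codons.
Gln: 2 codons.
Tyr: 2 codons.
2 × 2 × 2 × 2 × 2 = 32.

32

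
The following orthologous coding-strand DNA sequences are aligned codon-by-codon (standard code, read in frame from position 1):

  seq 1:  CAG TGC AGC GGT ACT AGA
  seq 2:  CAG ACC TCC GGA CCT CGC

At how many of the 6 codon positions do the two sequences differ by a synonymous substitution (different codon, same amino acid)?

Codon 1: CAG Gln / CAG Gln — identical.
Codon 2: TGC Cys / ACC Thr — nonsynonymous.
Codon 3: AGC Ser / TCC Ser — synonymous.
Codon 4: GGT Gly / GGA Gly — synonymous.
Codon 5: ACT Thr / CCT Pro — nonsynonymous.
Codon 6: AGA Arg / CGC Arg — synonymous.
Synonymous differences: 3.

3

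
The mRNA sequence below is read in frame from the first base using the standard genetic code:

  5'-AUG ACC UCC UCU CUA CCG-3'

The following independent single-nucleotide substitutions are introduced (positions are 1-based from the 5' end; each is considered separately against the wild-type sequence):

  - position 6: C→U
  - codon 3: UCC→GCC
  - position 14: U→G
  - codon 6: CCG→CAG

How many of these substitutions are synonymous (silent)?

Codon 2: ACC (Thr) → ACU (Thr) — synonymous.
Codon 3: UCC (Ser) → GCC (Ala) — missense.
Codon 5: CUA (Leu) → CGA (Arg) — missense.
Codon 6: CCG (Pro) → CAG (Gln) — missense.
Synonymous: 1 of 4.

1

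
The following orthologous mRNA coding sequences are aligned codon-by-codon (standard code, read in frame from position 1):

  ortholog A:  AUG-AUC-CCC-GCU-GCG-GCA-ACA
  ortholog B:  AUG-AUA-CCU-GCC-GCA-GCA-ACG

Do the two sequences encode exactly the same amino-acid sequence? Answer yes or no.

yes

Codon 1: AUG Met / AUG Met — identical.
Codon 2: AUC Ile / AUA Ile — synonymous.
Codon 3: CCC Pro / CCU Pro — synonymous.
Codon 4: GCU Ala / GCC Ala — synonymous.
Codon 5: GCG Ala / GCA Ala — synonymous.
Codon 6: GCA Ala / GCA Ala — identical.
Codon 7: ACA Thr / ACG Thr — synonymous.
Nonsynonymous differences: 0 → same protein.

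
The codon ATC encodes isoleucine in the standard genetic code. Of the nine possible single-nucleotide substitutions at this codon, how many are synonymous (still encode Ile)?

Position 1: none → 0 synonymous.
Position 2: none → 0 synonymous.
Position 3: ATT, ATA → 2 synonymous.
Total: 0 + 0 + 2 = 2.

2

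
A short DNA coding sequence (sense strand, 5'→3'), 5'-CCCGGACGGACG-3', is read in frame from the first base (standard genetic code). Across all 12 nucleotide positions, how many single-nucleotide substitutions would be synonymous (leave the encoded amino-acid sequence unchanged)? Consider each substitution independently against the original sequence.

13

Codon 1 (CCC, Pro): 3 synonymous substitutions.
Codon 2 (GGA, Gly): 3 synonymous substitutions.
Codon 3 (CGG, Arg): 4 synonymous substitutions.
Codon 4 (ACG, Thr): 3 synonymous substitutions.
Total: 3 + 3 + 4 + 3 = 13.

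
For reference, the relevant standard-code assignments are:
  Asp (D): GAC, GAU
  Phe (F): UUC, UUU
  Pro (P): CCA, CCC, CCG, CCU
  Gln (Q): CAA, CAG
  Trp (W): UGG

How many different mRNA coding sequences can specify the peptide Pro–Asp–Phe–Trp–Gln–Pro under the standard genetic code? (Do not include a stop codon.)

128

Pro: 4 codons.
Asp: 2 codons.
Phe: 2 codons.
Trp: 1 codon.
Gln: 2 codons.
Pro: 4 codons.
4 × 2 × 2 × 1 × 2 × 4 = 128.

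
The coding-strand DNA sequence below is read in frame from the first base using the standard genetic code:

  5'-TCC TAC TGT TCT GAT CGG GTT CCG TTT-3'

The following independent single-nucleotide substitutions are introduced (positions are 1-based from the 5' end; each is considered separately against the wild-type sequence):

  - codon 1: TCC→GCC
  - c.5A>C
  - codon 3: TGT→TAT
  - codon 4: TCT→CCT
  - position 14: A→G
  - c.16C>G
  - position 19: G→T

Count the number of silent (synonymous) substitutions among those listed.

0

Codon 1: TCC (Ser) → GCC (Ala) — missense.
Codon 2: TAC (Tyr) → TCC (Ser) — missense.
Codon 3: TGT (Cys) → TAT (Tyr) — missense.
Codon 4: TCT (Ser) → CCT (Pro) — missense.
Codon 5: GAT (Asp) → GGT (Gly) — missense.
Codon 6: CGG (Arg) → GGG (Gly) — missense.
Codon 7: GTT (Val) → TTT (Phe) — missense.
Synonymous: 0 of 7.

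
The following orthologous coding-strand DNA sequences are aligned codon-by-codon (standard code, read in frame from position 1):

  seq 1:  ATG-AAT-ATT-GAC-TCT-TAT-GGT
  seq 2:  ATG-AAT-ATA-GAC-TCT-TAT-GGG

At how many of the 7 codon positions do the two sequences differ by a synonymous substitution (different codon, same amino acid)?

2

Codon 1: ATG Met / ATG Met — identical.
Codon 2: AAT Asn / AAT Asn — identical.
Codon 3: ATT Ile / ATA Ile — synonymous.
Codon 4: GAC Asp / GAC Asp — identical.
Codon 5: TCT Ser / TCT Ser — identical.
Codon 6: TAT Tyr / TAT Tyr — identical.
Codon 7: GGT Gly / GGG Gly — synonymous.
Synonymous differences: 2.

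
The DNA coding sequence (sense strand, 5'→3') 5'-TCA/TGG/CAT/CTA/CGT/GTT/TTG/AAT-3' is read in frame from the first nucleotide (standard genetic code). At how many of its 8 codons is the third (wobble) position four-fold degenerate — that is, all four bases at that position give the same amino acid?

Codon 1 TCA (Ser): third position 4-fold.
Codon 2 TGG (Trp): third position 1-fold.
Codon 3 CAT (His): third position 2-fold.
Codon 4 CTA (Leu): third position 4-fold.
Codon 5 CGT (Arg): third position 4-fold.
Codon 6 GTT (Val): third position 4-fold.
Codon 7 TTG (Leu): third position 2-fold.
Codon 8 AAT (Asn): third position 2-fold.
Four-fold degenerate third positions: 4.

4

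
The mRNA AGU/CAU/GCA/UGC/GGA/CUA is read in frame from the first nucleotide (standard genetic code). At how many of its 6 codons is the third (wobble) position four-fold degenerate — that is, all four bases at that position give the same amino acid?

Codon 1 AGU (Ser): third position 2-fold.
Codon 2 CAU (His): third position 2-fold.
Codon 3 GCA (Ala): third position 4-fold.
Codon 4 UGC (Cys): third position 2-fold.
Codon 5 GGA (Gly): third position 4-fold.
Codon 6 CUA (Leu): third position 4-fold.
Four-fold degenerate third positions: 3.

3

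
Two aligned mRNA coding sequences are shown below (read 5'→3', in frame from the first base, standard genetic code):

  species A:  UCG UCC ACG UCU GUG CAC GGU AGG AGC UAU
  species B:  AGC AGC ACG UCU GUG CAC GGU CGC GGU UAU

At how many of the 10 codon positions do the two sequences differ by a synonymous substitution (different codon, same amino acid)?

3

Codon 1: UCG Ser / AGC Ser — synonymous.
Codon 2: UCC Ser / AGC Ser — synonymous.
Codon 3: ACG Thr / ACG Thr — identical.
Codon 4: UCU Ser / UCU Ser — identical.
Codon 5: GUG Val / GUG Val — identical.
Codon 6: CAC His / CAC His — identical.
Codon 7: GGU Gly / GGU Gly — identical.
Codon 8: AGG Arg / CGC Arg — synonymous.
Codon 9: AGC Ser / GGU Gly — nonsynonymous.
Codon 10: UAU Tyr / UAU Tyr — identical.
Synonymous differences: 3.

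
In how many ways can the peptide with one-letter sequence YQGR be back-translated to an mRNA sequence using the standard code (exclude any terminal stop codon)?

96

Tyr: 2 codons.
Gln: 2 codons.
Gly: 4 codons.
Arg: 6 codons.
2 × 2 × 4 × 6 = 96.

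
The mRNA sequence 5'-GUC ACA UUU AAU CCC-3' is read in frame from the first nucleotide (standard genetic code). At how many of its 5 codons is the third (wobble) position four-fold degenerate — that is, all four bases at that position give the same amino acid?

3

Codon 1 GUC (Val): third position 4-fold.
Codon 2 ACA (Thr): third position 4-fold.
Codon 3 UUU (Phe): third position 2-fold.
Codon 4 AAU (Asn): third position 2-fold.
Codon 5 CCC (Pro): third position 4-fold.
Four-fold degenerate third positions: 3.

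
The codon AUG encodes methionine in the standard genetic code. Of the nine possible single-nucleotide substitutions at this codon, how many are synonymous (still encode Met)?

0

Position 1: none → 0 synonymous.
Position 2: none → 0 synonymous.
Position 3: none → 0 synonymous.
Total: 0 + 0 + 0 = 0.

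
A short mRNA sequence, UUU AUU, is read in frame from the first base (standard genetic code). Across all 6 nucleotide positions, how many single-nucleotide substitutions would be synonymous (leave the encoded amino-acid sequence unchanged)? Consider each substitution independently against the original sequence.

3

Codon 1 (UUU, Phe): 1 synonymous substitution.
Codon 2 (AUU, Ile): 2 synonymous substitutions.
Total: 1 + 2 = 3.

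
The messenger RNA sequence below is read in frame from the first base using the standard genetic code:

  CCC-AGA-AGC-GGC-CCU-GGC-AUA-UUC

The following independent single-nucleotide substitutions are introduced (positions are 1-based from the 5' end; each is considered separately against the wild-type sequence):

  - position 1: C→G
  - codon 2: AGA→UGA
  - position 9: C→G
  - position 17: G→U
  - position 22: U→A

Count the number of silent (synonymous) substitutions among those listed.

0

Codon 1: CCC (Pro) → GCC (Ala) — missense.
Codon 2: AGA (Arg) → UGA (Stop) — nonsense.
Codon 3: AGC (Ser) → AGG (Arg) — missense.
Codon 6: GGC (Gly) → GUC (Val) — missense.
Codon 8: UUC (Phe) → AUC (Ile) — missense.
Synonymous: 0 of 5.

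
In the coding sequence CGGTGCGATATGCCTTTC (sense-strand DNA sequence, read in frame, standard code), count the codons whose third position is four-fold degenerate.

Codon 1 CGG (Arg): third position 4-fold.
Codon 2 TGC (Cys): third position 2-fold.
Codon 3 GAT (Asp): third position 2-fold.
Codon 4 ATG (Met): third position 1-fold.
Codon 5 CCT (Pro): third position 4-fold.
Codon 6 TTC (Phe): third position 2-fold.
Four-fold degenerate third positions: 2.

2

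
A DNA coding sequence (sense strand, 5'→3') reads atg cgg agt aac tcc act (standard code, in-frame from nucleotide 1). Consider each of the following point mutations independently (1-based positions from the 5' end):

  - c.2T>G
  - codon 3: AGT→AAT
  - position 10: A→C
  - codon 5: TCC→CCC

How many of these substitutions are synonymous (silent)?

Codon 1: ATG (Met) → AGG (Arg) — missense.
Codon 3: AGT (Ser) → AAT (Asn) — missense.
Codon 4: AAC (Asn) → CAC (His) — missense.
Codon 5: TCC (Ser) → CCC (Pro) — missense.
Synonymous: 0 of 4.

0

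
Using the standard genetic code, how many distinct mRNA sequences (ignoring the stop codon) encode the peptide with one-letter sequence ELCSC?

Glu: 2 codons.
Leu: 6 codons.
Cys: 2 codons.
Ser: 6 codons.
Cys: 2 codons.
2 × 6 × 2 × 6 × 2 = 288.

288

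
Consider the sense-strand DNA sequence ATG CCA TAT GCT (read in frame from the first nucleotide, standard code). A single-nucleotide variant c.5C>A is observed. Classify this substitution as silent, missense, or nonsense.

Position 5 falls in codon 2: CCA → Pro.
After the substitution the codon is CAA → Gln.
Pro ≠ Gln, so this is a missense mutation.

missense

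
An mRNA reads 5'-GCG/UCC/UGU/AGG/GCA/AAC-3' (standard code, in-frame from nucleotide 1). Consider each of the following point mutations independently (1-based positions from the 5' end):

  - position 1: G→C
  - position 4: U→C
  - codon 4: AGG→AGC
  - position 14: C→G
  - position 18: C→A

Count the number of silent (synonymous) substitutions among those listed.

Codon 1: GCG (Ala) → CCG (Pro) — missense.
Codon 2: UCC (Ser) → CCC (Pro) — missense.
Codon 4: AGG (Arg) → AGC (Ser) — missense.
Codon 5: GCA (Ala) → GGA (Gly) — missense.
Codon 6: AAC (Asn) → AAA (Lys) — missense.
Synonymous: 0 of 5.

0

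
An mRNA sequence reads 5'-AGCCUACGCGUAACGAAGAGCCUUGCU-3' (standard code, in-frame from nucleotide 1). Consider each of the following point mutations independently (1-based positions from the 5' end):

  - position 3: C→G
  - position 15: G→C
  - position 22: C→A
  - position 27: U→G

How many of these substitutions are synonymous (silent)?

Codon 1: AGC (Ser) → AGG (Arg) — missense.
Codon 5: ACG (Thr) → ACC (Thr) — synonymous.
Codon 8: CUU (Leu) → AUU (Ile) — missense.
Codon 9: GCU (Ala) → GCG (Ala) — synonymous.
Synonymous: 2 of 4.

2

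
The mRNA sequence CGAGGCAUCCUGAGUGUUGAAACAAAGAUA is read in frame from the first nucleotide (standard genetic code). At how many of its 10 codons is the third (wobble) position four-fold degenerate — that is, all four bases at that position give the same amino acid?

5

Codon 1 CGA (Arg): third position 4-fold.
Codon 2 GGC (Gly): third position 4-fold.
Codon 3 AUC (Ile): third position 3-fold.
Codon 4 CUG (Leu): third position 4-fold.
Codon 5 AGU (Ser): third position 2-fold.
Codon 6 GUU (Val): third position 4-fold.
Codon 7 GAA (Glu): third position 2-fold.
Codon 8 ACA (Thr): third position 4-fold.
Codon 9 AAG (Lys): third position 2-fold.
Codon 10 AUA (Ile): third position 3-fold.
Four-fold degenerate third positions: 5.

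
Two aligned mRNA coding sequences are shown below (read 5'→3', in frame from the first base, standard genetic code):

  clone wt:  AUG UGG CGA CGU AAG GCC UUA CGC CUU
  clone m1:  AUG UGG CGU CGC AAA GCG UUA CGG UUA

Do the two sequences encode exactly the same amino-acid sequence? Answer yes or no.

Codon 1: AUG Met / AUG Met — identical.
Codon 2: UGG Trp / UGG Trp — identical.
Codon 3: CGA Arg / CGU Arg — synonymous.
Codon 4: CGU Arg / CGC Arg — synonymous.
Codon 5: AAG Lys / AAA Lys — synonymous.
Codon 6: GCC Ala / GCG Ala — synonymous.
Codon 7: UUA Leu / UUA Leu — identical.
Codon 8: CGC Arg / CGG Arg — synonymous.
Codon 9: CUU Leu / UUA Leu — synonymous.
Nonsynonymous differences: 0 → same protein.

yes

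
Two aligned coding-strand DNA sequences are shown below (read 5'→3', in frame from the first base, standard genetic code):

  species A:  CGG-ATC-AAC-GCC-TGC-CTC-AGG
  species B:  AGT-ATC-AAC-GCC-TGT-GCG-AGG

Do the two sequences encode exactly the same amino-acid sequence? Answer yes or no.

Codon 1: CGG Arg / AGT Ser — nonsynonymous.
Codon 2: ATC Ile / ATC Ile — identical.
Codon 3: AAC Asn / AAC Asn — identical.
Codon 4: GCC Ala / GCC Ala — identical.
Codon 5: TGC Cys / TGT Cys — synonymous.
Codon 6: CTC Leu / GCG Ala — nonsynonymous.
Codon 7: AGG Arg / AGG Arg — identical.
Nonsynonymous differences: 2 → different protein.

no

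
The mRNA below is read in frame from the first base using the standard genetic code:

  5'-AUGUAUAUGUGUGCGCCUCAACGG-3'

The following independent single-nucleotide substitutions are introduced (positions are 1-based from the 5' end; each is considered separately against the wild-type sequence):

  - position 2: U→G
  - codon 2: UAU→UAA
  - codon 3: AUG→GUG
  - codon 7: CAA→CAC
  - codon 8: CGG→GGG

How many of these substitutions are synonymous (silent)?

Codon 1: AUG (Met) → AGG (Arg) — missense.
Codon 2: UAU (Tyr) → UAA (Stop) — nonsense.
Codon 3: AUG (Met) → GUG (Val) — missense.
Codon 7: CAA (Gln) → CAC (His) — missense.
Codon 8: CGG (Arg) → GGG (Gly) — missense.
Synonymous: 0 of 5.

0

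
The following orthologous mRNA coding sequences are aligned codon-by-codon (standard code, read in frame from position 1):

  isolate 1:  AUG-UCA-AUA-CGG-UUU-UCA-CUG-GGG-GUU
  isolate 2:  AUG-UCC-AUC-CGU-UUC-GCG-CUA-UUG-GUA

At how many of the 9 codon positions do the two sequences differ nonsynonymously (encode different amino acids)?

2

Codon 1: AUG Met / AUG Met — identical.
Codon 2: UCA Ser / UCC Ser — synonymous.
Codon 3: AUA Ile / AUC Ile — synonymous.
Codon 4: CGG Arg / CGU Arg — synonymous.
Codon 5: UUU Phe / UUC Phe — synonymous.
Codon 6: UCA Ser / GCG Ala — nonsynonymous.
Codon 7: CUG Leu / CUA Leu — synonymous.
Codon 8: GGG Gly / UUG Leu — nonsynonymous.
Codon 9: GUU Val / GUA Val — synonymous.
Nonsynonymous differences: 2.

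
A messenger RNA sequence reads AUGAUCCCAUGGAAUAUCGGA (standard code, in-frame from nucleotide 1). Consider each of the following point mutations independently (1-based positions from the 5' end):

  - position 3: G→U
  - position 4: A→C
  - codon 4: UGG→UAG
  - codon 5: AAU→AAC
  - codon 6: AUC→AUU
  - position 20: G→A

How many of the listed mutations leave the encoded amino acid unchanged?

2

Codon 1: AUG (Met) → AUU (Ile) — missense.
Codon 2: AUC (Ile) → CUC (Leu) — missense.
Codon 4: UGG (Trp) → UAG (Stop) — nonsense.
Codon 5: AAU (Asn) → AAC (Asn) — synonymous.
Codon 6: AUC (Ile) → AUU (Ile) — synonymous.
Codon 7: GGA (Gly) → GAA (Glu) — missense.
Synonymous: 2 of 6.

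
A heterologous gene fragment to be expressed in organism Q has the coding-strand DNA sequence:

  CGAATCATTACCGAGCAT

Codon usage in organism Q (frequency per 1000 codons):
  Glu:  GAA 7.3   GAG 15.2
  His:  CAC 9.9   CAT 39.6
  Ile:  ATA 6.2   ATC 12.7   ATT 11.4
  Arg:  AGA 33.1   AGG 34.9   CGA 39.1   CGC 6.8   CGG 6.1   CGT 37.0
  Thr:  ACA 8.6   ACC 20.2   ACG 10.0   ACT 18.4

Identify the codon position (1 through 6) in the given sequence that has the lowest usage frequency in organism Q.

3

Codon 1 CGA (Arg): 39.1 per 1000.
Codon 2 ATC (Ile): 12.7 per 1000.
Codon 3 ATT (Ile): 11.4 per 1000.
Codon 4 ACC (Thr): 20.2 per 1000.
Codon 5 GAG (Glu): 15.2 per 1000.
Codon 6 CAT (His): 39.6 per 1000.
Lowest frequency is 11.4 at codon 3.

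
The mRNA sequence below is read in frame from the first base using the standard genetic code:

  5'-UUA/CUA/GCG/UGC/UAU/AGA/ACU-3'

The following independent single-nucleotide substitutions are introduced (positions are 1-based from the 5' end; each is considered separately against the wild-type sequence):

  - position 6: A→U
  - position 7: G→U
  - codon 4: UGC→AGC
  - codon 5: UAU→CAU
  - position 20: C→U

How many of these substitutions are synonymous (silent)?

Codon 2: CUA (Leu) → CUU (Leu) — synonymous.
Codon 3: GCG (Ala) → UCG (Ser) — missense.
Codon 4: UGC (Cys) → AGC (Ser) — missense.
Codon 5: UAU (Tyr) → CAU (His) — missense.
Codon 7: ACU (Thr) → AUU (Ile) — missense.
Synonymous: 1 of 5.

1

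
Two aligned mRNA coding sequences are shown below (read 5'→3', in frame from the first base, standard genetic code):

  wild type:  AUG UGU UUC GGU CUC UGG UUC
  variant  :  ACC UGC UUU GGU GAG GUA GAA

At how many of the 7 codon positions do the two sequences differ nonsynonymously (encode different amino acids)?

4

Codon 1: AUG Met / ACC Thr — nonsynonymous.
Codon 2: UGU Cys / UGC Cys — synonymous.
Codon 3: UUC Phe / UUU Phe — synonymous.
Codon 4: GGU Gly / GGU Gly — identical.
Codon 5: CUC Leu / GAG Glu — nonsynonymous.
Codon 6: UGG Trp / GUA Val — nonsynonymous.
Codon 7: UUC Phe / GAA Glu — nonsynonymous.
Nonsynonymous differences: 4.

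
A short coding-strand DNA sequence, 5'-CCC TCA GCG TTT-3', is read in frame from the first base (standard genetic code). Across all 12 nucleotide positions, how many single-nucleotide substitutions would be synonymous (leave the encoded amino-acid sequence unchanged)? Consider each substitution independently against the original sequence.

10

Codon 1 (CCC, Pro): 3 synonymous substitutions.
Codon 2 (TCA, Ser): 3 synonymous substitutions.
Codon 3 (GCG, Ala): 3 synonymous substitutions.
Codon 4 (TTT, Phe): 1 synonymous substitution.
Total: 3 + 3 + 3 + 1 = 10.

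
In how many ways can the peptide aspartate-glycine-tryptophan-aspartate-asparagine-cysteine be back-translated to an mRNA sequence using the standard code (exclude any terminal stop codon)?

Asp: 2 codons.
Gly: 4 codons.
Trp: 1 codon.
Asp: 2 codons.
Asn: 2 codons.
Cys: 2 codons.
2 × 4 × 1 × 2 × 2 × 2 = 64.

64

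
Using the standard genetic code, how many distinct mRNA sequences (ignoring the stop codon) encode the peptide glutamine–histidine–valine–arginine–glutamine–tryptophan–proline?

768

Gln: 2 codons.
His: 2 codons.
Val: 4 codons.
Arg: 6 codons.
Gln: 2 codons.
Trp: 1 codon.
Pro: 4 codons.
2 × 2 × 4 × 6 × 2 × 1 × 4 = 768.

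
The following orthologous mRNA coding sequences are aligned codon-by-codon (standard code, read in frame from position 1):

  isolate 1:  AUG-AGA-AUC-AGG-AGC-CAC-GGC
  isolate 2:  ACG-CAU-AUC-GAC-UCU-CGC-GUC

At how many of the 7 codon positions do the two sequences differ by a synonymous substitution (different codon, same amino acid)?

Codon 1: AUG Met / ACG Thr — nonsynonymous.
Codon 2: AGA Arg / CAU His — nonsynonymous.
Codon 3: AUC Ile / AUC Ile — identical.
Codon 4: AGG Arg / GAC Asp — nonsynonymous.
Codon 5: AGC Ser / UCU Ser — synonymous.
Codon 6: CAC His / CGC Arg — nonsynonymous.
Codon 7: GGC Gly / GUC Val — nonsynonymous.
Synonymous differences: 1.

1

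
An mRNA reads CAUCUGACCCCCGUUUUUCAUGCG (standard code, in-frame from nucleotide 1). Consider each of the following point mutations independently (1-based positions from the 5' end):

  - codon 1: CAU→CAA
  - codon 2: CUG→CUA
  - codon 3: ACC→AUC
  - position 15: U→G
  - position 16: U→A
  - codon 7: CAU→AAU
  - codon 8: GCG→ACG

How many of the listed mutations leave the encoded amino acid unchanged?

2

Codon 1: CAU (His) → CAA (Gln) — missense.
Codon 2: CUG (Leu) → CUA (Leu) — synonymous.
Codon 3: ACC (Thr) → AUC (Ile) — missense.
Codon 5: GUU (Val) → GUG (Val) — synonymous.
Codon 6: UUU (Phe) → AUU (Ile) — missense.
Codon 7: CAU (His) → AAU (Asn) — missense.
Codon 8: GCG (Ala) → ACG (Thr) — missense.
Synonymous: 2 of 7.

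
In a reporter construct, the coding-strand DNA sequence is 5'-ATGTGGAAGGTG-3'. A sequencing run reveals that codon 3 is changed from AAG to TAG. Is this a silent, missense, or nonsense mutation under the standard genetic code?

nonsense

Position 7 falls in codon 3: AAG → Lys.
After the substitution the codon is TAG → Stop.
The new codon is a stop codon, so this is a nonsense mutation.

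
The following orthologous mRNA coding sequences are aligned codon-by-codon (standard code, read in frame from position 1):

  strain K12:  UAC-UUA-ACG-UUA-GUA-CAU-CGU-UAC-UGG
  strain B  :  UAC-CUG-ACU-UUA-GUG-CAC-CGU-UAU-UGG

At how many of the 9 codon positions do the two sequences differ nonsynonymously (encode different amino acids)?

Codon 1: UAC Tyr / UAC Tyr — identical.
Codon 2: UUA Leu / CUG Leu — synonymous.
Codon 3: ACG Thr / ACU Thr — synonymous.
Codon 4: UUA Leu / UUA Leu — identical.
Codon 5: GUA Val / GUG Val — synonymous.
Codon 6: CAU His / CAC His — synonymous.
Codon 7: CGU Arg / CGU Arg — identical.
Codon 8: UAC Tyr / UAU Tyr — synonymous.
Codon 9: UGG Trp / UGG Trp — identical.
Nonsynonymous differences: 0.

0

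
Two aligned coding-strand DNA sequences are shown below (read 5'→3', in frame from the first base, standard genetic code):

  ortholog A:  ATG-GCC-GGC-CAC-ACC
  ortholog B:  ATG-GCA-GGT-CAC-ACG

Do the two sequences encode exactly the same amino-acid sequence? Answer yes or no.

yes

Codon 1: ATG Met / ATG Met — identical.
Codon 2: GCC Ala / GCA Ala — synonymous.
Codon 3: GGC Gly / GGT Gly — synonymous.
Codon 4: CAC His / CAC His — identical.
Codon 5: ACC Thr / ACG Thr — synonymous.
Nonsynonymous differences: 0 → same protein.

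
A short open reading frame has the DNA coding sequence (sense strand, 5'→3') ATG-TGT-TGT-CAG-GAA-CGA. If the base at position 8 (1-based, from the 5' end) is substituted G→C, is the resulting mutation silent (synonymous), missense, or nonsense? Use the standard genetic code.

Position 8 falls in codon 3: TGT → Cys.
After the substitution the codon is TCT → Ser.
Cys ≠ Ser, so this is a missense mutation.

missense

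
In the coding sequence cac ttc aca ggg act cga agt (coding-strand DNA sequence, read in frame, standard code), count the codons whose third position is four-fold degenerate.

4

Codon 1 CAC (His): third position 2-fold.
Codon 2 TTC (Phe): third position 2-fold.
Codon 3 ACA (Thr): third position 4-fold.
Codon 4 GGG (Gly): third position 4-fold.
Codon 5 ACT (Thr): third position 4-fold.
Codon 6 CGA (Arg): third position 4-fold.
Codon 7 AGT (Ser): third position 2-fold.
Four-fold degenerate third positions: 4.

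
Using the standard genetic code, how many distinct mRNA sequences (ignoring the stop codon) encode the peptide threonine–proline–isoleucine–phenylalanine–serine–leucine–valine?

Thr: 4 codons.
Pro: 4 codons.
Ile: 3 codons.
Phe: 2 codons.
Ser: 6 codons.
Leu: 6 codons.
Val: 4 codons.
4 × 4 × 3 × 2 × 6 × 6 × 4 = 13824.

13824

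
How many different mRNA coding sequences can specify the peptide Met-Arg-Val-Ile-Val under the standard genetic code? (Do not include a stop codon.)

288

Met: 1 codon.
Arg: 6 codons.
Val: 4 codons.
Ile: 3 codons.
Val: 4 codons.
1 × 6 × 4 × 3 × 4 = 288.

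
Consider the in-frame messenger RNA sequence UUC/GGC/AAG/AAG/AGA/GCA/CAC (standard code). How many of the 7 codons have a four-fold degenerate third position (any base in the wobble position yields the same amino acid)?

2

Codon 1 UUC (Phe): third position 2-fold.
Codon 2 GGC (Gly): third position 4-fold.
Codon 3 AAG (Lys): third position 2-fold.
Codon 4 AAG (Lys): third position 2-fold.
Codon 5 AGA (Arg): third position 2-fold.
Codon 6 GCA (Ala): third position 4-fold.
Codon 7 CAC (His): third position 2-fold.
Four-fold degenerate third positions: 2.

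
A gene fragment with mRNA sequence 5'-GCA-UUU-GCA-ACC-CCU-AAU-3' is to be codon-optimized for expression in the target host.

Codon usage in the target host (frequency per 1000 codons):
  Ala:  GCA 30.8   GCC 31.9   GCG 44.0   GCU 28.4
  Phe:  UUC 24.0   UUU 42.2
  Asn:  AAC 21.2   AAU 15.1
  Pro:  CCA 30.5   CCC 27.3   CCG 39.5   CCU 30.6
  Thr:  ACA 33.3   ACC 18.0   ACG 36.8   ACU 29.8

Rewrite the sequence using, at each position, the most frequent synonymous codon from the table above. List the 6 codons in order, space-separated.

Codon 1 (Ala): best is GCG at 44.0.
Codon 2 (Phe): best is UUU at 42.2.
Codon 3 (Ala): best is GCG at 44.0.
Codon 4 (Thr): best is ACG at 36.8.
Codon 5 (Pro): best is CCG at 39.5.
Codon 6 (Asn): best is AAC at 21.2.

GCG UUU GCG ACG CCG AAC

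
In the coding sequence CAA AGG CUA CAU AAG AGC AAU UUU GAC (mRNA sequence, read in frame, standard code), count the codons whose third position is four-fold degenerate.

1

Codon 1 CAA (Gln): third position 2-fold.
Codon 2 AGG (Arg): third position 2-fold.
Codon 3 CUA (Leu): third position 4-fold.
Codon 4 CAU (His): third position 2-fold.
Codon 5 AAG (Lys): third position 2-fold.
Codon 6 AGC (Ser): third position 2-fold.
Codon 7 AAU (Asn): third position 2-fold.
Codon 8 UUU (Phe): third position 2-fold.
Codon 9 GAC (Asp): third position 2-fold.
Four-fold degenerate third positions: 1.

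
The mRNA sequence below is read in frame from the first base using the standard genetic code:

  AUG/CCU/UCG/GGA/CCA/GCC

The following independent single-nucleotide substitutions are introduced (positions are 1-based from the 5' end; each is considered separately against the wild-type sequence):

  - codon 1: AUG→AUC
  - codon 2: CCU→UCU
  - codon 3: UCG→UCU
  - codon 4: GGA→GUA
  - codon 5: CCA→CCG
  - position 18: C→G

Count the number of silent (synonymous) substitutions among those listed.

3

Codon 1: AUG (Met) → AUC (Ile) — missense.
Codon 2: CCU (Pro) → UCU (Ser) — missense.
Codon 3: UCG (Ser) → UCU (Ser) — synonymous.
Codon 4: GGA (Gly) → GUA (Val) — missense.
Codon 5: CCA (Pro) → CCG (Pro) — synonymous.
Codon 6: GCC (Ala) → GCG (Ala) — synonymous.
Synonymous: 3 of 6.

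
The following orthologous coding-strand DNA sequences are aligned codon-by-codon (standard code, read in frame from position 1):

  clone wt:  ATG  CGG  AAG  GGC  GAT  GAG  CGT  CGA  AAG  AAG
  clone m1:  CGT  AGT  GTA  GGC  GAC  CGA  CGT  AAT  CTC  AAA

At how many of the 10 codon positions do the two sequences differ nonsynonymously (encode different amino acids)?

Codon 1: ATG Met / CGT Arg — nonsynonymous.
Codon 2: CGG Arg / AGT Ser — nonsynonymous.
Codon 3: AAG Lys / GTA Val — nonsynonymous.
Codon 4: GGC Gly / GGC Gly — identical.
Codon 5: GAT Asp / GAC Asp — synonymous.
Codon 6: GAG Glu / CGA Arg — nonsynonymous.
Codon 7: CGT Arg / CGT Arg — identical.
Codon 8: CGA Arg / AAT Asn — nonsynonymous.
Codon 9: AAG Lys / CTC Leu — nonsynonymous.
Codon 10: AAG Lys / AAA Lys — synonymous.
Nonsynonymous differences: 6.

6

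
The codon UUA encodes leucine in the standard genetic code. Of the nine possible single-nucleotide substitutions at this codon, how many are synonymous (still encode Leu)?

Position 1: CUA → 1 synonymous.
Position 2: none → 0 synonymous.
Position 3: UUG → 1 synonymous.
Total: 1 + 0 + 1 = 2.

2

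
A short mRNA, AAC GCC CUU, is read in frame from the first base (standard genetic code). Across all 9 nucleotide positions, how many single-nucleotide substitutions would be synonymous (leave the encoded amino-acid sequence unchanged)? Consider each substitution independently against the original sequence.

Codon 1 (AAC, Asn): 1 synonymous substitution.
Codon 2 (GCC, Ala): 3 synonymous substitutions.
Codon 3 (CUU, Leu): 3 synonymous substitutions.
Total: 1 + 3 + 3 = 7.

7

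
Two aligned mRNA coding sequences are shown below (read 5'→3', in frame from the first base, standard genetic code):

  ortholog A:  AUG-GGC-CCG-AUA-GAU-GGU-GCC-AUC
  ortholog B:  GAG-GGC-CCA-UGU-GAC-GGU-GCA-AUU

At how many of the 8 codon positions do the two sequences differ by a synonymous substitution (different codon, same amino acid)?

Codon 1: AUG Met / GAG Glu — nonsynonymous.
Codon 2: GGC Gly / GGC Gly — identical.
Codon 3: CCG Pro / CCA Pro — synonymous.
Codon 4: AUA Ile / UGU Cys — nonsynonymous.
Codon 5: GAU Asp / GAC Asp — synonymous.
Codon 6: GGU Gly / GGU Gly — identical.
Codon 7: GCC Ala / GCA Ala — synonymous.
Codon 8: AUC Ile / AUU Ile — synonymous.
Synonymous differences: 4.

4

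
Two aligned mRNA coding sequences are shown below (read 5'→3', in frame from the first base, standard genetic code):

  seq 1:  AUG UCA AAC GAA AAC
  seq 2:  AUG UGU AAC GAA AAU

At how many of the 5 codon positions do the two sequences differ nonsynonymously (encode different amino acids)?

1

Codon 1: AUG Met / AUG Met — identical.
Codon 2: UCA Ser / UGU Cys — nonsynonymous.
Codon 3: AAC Asn / AAC Asn — identical.
Codon 4: GAA Glu / GAA Glu — identical.
Codon 5: AAC Asn / AAU Asn — synonymous.
Nonsynonymous differences: 1.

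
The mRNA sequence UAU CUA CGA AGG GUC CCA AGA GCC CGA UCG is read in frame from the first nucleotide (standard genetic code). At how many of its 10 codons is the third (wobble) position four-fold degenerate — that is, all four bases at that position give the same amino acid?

7

Codon 1 UAU (Tyr): third position 2-fold.
Codon 2 CUA (Leu): third position 4-fold.
Codon 3 CGA (Arg): third position 4-fold.
Codon 4 AGG (Arg): third position 2-fold.
Codon 5 GUC (Val): third position 4-fold.
Codon 6 CCA (Pro): third position 4-fold.
Codon 7 AGA (Arg): third position 2-fold.
Codon 8 GCC (Ala): third position 4-fold.
Codon 9 CGA (Arg): third position 4-fold.
Codon 10 UCG (Ser): third position 4-fold.
Four-fold degenerate third positions: 7.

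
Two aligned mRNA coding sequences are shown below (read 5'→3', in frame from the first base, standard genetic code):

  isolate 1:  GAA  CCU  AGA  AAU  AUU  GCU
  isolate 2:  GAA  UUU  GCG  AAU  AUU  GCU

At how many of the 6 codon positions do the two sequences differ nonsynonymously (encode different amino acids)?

2

Codon 1: GAA Glu / GAA Glu — identical.
Codon 2: CCU Pro / UUU Phe — nonsynonymous.
Codon 3: AGA Arg / GCG Ala — nonsynonymous.
Codon 4: AAU Asn / AAU Asn — identical.
Codon 5: AUU Ile / AUU Ile — identical.
Codon 6: GCU Ala / GCU Ala — identical.
Nonsynonymous differences: 2.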